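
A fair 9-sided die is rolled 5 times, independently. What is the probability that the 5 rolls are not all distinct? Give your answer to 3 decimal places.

0.744

P(all 5 different) = 9/9 · 8/9 · ··· · 5/9 ≈ 0.256.
P(at least two equal) = 1 − 0.256 = 0.744.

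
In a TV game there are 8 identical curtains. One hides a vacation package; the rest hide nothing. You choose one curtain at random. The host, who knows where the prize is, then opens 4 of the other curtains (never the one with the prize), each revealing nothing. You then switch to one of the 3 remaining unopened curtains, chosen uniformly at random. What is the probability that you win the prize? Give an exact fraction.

7/24

Your original curtain holds the prize with probability 1/8, so the other 7 collectively hold it with probability 7/8.
The host can always find 4 empty curtains to open, so the reveals don't change that 7/8; it is now spread over the 3 remaining unopened curtains.
P(win by switching) = (7/8) · (1/3) = 7/24.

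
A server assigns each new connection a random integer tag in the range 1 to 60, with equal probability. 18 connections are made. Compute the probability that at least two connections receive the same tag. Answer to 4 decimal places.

It's easier to compute the probability that all 18 are distinct.
P(all distinct) = 60/60 · 59/60 · ··· · 43/60 ≈ 0.0583.
So the probability of at least one match is 1 − 0.0583 = 0.9417.

0.9417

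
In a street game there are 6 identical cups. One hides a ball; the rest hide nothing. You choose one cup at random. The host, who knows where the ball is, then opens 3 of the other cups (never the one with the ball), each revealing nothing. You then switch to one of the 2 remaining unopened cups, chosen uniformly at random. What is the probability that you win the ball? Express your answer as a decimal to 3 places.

Your original cup holds the ball with probability 1/6, so the other 5 collectively hold it with probability 5/6.
The host can always find 3 empty cups to open, so the reveals don't change that 5/6; it is now spread over the 2 remaining unopened cups.
P(win by switching) = (5/6) · (1/2) = 5/12 ≈ 0.417.

0.417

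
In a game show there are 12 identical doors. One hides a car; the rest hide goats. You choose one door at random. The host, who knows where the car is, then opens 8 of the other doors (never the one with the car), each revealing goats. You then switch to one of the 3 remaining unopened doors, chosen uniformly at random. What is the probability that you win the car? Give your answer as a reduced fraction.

11/36

Your original door holds the car with probability 1/12, so the other 11 collectively hold it with probability 11/12.
The host can always find 8 empty doors to open, so the reveals don't change that 11/12; it is now spread over the 3 remaining unopened doors.
P(win by switching) = (11/12) · (1/3) = 11/36.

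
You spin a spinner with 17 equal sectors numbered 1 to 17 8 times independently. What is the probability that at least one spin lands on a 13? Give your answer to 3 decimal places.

P(no spin lands on a 13) = (16/17)^8 ≈ 0.616.
P(at least one) = 1 − 0.616 = 0.384.

0.384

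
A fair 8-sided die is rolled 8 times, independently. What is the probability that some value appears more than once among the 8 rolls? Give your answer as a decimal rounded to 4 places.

0.9976

P(all 8 different) = 8/8 · 7/8 · ··· · 1/8 ≈ 0.0024.
P(at least two equal) = 1 − 0.0024 = 0.9976.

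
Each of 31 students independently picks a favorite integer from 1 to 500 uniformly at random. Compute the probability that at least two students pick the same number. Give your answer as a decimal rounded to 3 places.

It's easier to compute the probability that all 31 are distinct.
P(all distinct) = 500/500 · 499/500 · ··· · 470/500 ≈ 0.387.
So the probability of at least one match is 1 − 0.387 = 0.613.

0.613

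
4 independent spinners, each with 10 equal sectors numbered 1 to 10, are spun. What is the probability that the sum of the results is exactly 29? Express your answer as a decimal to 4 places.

There are 10^4 = 10000 equally likely outcomes.
The number of ordered 4-tuples from {1,…,10} summing to 29 is 348.
P(sum = 29) = 348/10000 = 87/2500 ≈ 0.0348.

0.0348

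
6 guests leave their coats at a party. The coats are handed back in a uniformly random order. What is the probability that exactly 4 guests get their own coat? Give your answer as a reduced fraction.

Choose which 4 of the 6 are fixed: C(6,4) = 15 ways.
The remaining 2 must have no fixed point: D(2) = 1.
P = 15·1/720 = 1/48.

1/48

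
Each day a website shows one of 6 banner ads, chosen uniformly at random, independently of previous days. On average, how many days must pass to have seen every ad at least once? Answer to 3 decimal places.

14.700

After i distinct types are collected, each trial gives a new one with probability (6−i)/6, so the expected wait for the next new type is 6/(6−i).
E = 6/6 + 6/5 + 6/4 + 6/3 + 6/2 + 6/1 = 147/10 ≈ 14.700.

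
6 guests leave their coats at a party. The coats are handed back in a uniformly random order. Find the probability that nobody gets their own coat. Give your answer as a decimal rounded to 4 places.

0.3681

This is the derangement probability: permutations of 6 with no fixed point.
D(6) = 6! · (1 − 1/1! + 1/2! − ··· + (−1)^6/6!) = 265.
P = 265/720 = 53/144 ≈ 0.3681.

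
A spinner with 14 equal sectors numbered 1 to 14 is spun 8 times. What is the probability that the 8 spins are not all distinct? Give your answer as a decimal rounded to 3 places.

0.918

P(all 8 different) = 14/14 · 13/14 · ··· · 7/14 ≈ 0.082.
P(at least two equal) = 1 − 0.082 = 0.918.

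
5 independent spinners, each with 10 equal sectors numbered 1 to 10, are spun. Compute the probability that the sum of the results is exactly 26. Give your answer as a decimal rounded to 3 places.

There are 10^5 = 100000 equally likely outcomes.
The number of ordered 5-tuples from {1,…,10} summing to 26 is 5875.
P(sum = 26) = 5875/100000 = 47/800 ≈ 0.059.

0.059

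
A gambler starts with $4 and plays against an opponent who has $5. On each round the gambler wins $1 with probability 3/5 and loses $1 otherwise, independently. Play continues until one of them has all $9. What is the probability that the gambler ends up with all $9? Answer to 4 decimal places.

0.8239

Let r = q/p = (2/5)/(3/5) = 2/3. The recurrence P(i) = p·P(i+1) + q·P(i−1) with P(0)=0, P(9)=1 gives P(i) = (1 − r^i)/(1 − r^9).
P(4) = (1 − (2/3)^4) / (1 − (2/3)^9) = 15795/19171 ≈ 0.8239.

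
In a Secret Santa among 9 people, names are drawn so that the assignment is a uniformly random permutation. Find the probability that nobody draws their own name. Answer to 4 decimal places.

0.3679

This is the derangement probability: permutations of 9 with no fixed point.
D(9) = 9! · (1 − 1/1! + 1/2! − ··· + (−1)^9/9!) = 133496.
P = 133496/362880 = 16687/45360 ≈ 0.3679.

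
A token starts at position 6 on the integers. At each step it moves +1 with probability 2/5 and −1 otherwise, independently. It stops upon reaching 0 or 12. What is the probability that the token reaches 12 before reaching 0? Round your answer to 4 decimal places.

Let r = q/p = (3/5)/(2/5) = 3/2. The recurrence P(i) = p·P(i+1) + q·P(i−1) with P(0)=0, P(12)=1 gives P(i) = (1 − r^i)/(1 − r^12).
P(6) = (1 − (3/2)^6) / (1 − (3/2)^12) = 64/793 ≈ 0.0807.

0.0807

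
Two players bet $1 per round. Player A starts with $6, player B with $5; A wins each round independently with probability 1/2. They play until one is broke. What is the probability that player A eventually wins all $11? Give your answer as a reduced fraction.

With a fair step, P(i) = ½P(i−1) + ½P(i+1) with P(0)=0, P(11)=1 has the linear solution P(i) = i/11.
P(6) = 6/11.

6/11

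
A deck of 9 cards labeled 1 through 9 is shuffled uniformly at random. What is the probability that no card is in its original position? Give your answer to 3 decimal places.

This is the derangement probability: permutations of 9 with no fixed point.
D(9) = 9! · (1 − 1/1! + 1/2! − ··· + (−1)^9/9!) = 133496.
P = 133496/362880 = 16687/45360 ≈ 0.368.

0.368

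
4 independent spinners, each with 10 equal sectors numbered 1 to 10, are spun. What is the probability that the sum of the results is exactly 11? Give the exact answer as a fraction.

There are 10^4 = 10000 equally likely outcomes.
The number of ordered 4-tuples from {1,…,10} summing to 11 is 120.
P(sum = 11) = 120/10000 = 3/250.

3/250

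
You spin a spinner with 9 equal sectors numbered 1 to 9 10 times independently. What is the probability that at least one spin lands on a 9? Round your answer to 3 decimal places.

P(no spin lands on a 9) = (8/9)^10 ≈ 0.308.
P(at least one) = 1 − 0.308 = 0.692.

0.692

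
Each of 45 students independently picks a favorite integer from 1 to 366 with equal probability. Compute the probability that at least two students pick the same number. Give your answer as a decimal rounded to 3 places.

0.940

It's easier to compute the probability that all 45 are distinct.
P(all distinct) = 366/366 · 365/366 · ··· · 322/366 ≈ 0.060.
So the probability of at least one match is 1 − 0.060 = 0.940.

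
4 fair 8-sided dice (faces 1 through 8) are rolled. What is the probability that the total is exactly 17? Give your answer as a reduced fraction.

There are 8^4 = 4096 equally likely outcomes.
The number of ordered 4-tuples from {1,…,8} summing to 17 is 336.
P(sum = 17) = 336/4096 = 21/256.

21/256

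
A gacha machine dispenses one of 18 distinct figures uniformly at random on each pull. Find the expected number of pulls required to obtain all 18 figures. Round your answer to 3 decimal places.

62.912

After i distinct types are collected, each trial gives a new one with probability (18−i)/18, so the expected wait for the next new type is 18/(18−i).
E = 18/18 + 18/17 + 18/16 + 18/15 + 18/14 + 18/13 + 18/12 + 18/11 + 18/10 + 18/9 + 18/8 + 18/7 + 18/6 + 18/5 + 18/4 + 18/3 + 18/2 + 18/1 = 42822903/680680 ≈ 62.912.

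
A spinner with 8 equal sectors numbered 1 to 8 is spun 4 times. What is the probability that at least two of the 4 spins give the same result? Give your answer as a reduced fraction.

P(all 4 different) = 8/8 · 7/8 · ··· · 5/8 = 105/256.
P(at least two equal) = 1 − 105/256 = 151/256.

151/256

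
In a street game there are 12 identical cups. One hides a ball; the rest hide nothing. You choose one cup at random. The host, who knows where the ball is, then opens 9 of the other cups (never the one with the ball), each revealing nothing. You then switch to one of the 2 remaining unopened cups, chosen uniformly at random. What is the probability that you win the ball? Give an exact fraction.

Your original cup holds the ball with probability 1/12, so the other 11 collectively hold it with probability 11/12.
The host can always find 9 empty cups to open, so the reveals don't change that 11/12; it is now spread over the 2 remaining unopened cups.
P(win by switching) = (11/12) · (1/2) = 11/24.

11/24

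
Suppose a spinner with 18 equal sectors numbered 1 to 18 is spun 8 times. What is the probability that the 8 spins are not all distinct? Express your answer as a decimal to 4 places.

P(all 8 different) = 18/18 · 17/18 · ··· · 11/18 ≈ 0.1601.
P(at least two equal) = 1 − 0.1601 = 0.8399.

0.8399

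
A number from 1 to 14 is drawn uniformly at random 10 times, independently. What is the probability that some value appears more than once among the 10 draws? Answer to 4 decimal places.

0.9874

P(all 10 different) = 14/14 · 13/14 · ··· · 5/14 ≈ 0.0126.
P(at least two equal) = 1 − 0.0126 = 0.9874.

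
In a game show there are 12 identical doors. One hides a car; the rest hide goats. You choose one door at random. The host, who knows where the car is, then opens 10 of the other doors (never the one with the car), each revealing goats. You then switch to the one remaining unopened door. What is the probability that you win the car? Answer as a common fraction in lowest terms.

Your original door holds the car with probability 1/12, so the other 11 collectively hold it with probability 11/12.
The host can always find 10 empty doors to open, so the reveals don't change that 11/12; it is now spread over the 1 remaining unopened door.
P(win by switching) = (11/12) · (1/1) = 11/12.

11/12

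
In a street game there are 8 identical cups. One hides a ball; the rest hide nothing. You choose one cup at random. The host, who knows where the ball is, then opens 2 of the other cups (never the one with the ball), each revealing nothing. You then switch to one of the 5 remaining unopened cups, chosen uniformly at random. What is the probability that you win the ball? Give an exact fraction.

Your original cup holds the ball with probability 1/8, so the other 7 collectively hold it with probability 7/8.
The host can always find 2 empty cups to open, so the reveals don't change that 7/8; it is now spread over the 5 remaining unopened cups.
P(win by switching) = (7/8) · (1/5) = 7/40.

7/40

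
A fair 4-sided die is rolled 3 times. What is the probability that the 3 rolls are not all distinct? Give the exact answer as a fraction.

5/8

P(all 3 different) = 4/4 · 3/4 · ··· · 2/4 = 3/8.
P(at least two equal) = 1 − 3/8 = 5/8.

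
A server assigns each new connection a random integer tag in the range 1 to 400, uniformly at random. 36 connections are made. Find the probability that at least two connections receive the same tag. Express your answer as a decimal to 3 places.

It's easier to compute the probability that all 36 are distinct.
P(all distinct) = 400/400 · 399/400 · ··· · 365/400 ≈ 0.197.
So the probability of at least one match is 1 − 0.197 = 0.803.

0.803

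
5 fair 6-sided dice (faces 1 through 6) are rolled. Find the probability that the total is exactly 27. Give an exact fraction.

35/7776

There are 6^5 = 7776 equally likely outcomes.
The number of ordered 5-tuples from {1,…,6} summing to 27 is 35.
P(sum = 27) = 35/7776.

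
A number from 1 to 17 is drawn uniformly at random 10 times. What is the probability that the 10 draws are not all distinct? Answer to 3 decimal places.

P(all 10 different) = 17/17 · 16/17 · ··· · 8/17 ≈ 0.035.
P(at least two equal) = 1 − 0.035 = 0.965.

0.965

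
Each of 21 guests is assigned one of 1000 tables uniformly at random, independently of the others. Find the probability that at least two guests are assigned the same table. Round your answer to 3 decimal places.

It's easier to compute the probability that all 21 are distinct.
P(all distinct) = 1000/1000 · 999/1000 · ··· · 980/1000 ≈ 0.809.
So the probability of at least one match is 1 − 0.809 = 0.191.

0.191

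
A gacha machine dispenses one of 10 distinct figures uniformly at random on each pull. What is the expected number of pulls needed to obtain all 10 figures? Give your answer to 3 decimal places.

After i distinct types are collected, each trial gives a new one with probability (10−i)/10, so the expected wait for the next new type is 10/(10−i).
E = 10/10 + 10/9 + 10/8 + 10/7 + 10/6 + 10/5 + 10/4 + 10/3 + 10/2 + 10/1 = 7381/252 ≈ 29.290.

29.290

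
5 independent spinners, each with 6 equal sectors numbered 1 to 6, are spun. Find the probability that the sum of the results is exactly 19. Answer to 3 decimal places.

0.095

There are 6^5 = 7776 equally likely outcomes.
The number of ordered 5-tuples from {1,…,6} summing to 19 is 735.
P(sum = 19) = 735/7776 = 245/2592 ≈ 0.095.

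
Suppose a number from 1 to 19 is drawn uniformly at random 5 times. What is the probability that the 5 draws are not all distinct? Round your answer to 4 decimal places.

P(all 5 different) = 19/19 · 18/19 · ··· · 15/19 ≈ 0.5635.
P(at least two equal) = 1 − 0.5635 = 0.4365.

0.4365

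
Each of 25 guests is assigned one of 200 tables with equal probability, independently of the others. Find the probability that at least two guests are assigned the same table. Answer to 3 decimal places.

It's easier to compute the probability that all 25 are distinct.
P(all distinct) = 200/200 · 199/200 · ··· · 176/200 ≈ 0.209.
So the probability of at least one match is 1 − 0.209 = 0.791.

0.791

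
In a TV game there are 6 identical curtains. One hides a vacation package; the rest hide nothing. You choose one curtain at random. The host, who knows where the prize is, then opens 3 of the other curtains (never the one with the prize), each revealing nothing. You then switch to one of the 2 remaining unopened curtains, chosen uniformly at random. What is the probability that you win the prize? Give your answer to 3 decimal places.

0.417

Your original curtain holds the prize with probability 1/6, so the other 5 collectively hold it with probability 5/6.
The host can always find 3 empty curtains to open, so the reveals don't change that 5/6; it is now spread over the 2 remaining unopened curtains.
P(win by switching) = (5/6) · (1/2) = 5/12 ≈ 0.417.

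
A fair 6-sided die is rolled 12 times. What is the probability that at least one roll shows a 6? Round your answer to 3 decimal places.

0.888

P(no roll shows a 6) = (5/6)^12 ≈ 0.112.
P(at least one) = 1 − 0.112 = 0.888.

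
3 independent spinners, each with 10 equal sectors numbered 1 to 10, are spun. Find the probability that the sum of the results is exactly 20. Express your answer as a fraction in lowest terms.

63/1000

There are 10^3 = 1000 equally likely outcomes.
The number of ordered 3-tuples from {1,…,10} summing to 20 is 63.
P(sum = 20) = 63/1000.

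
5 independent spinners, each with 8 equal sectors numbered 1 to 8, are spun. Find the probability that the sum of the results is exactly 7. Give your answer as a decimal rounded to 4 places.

0.0005

There are 8^5 = 32768 equally likely outcomes.
The number of ordered 5-tuples from {1,…,8} summing to 7 is 15.
P(sum = 7) = 15/32768 ≈ 0.0005.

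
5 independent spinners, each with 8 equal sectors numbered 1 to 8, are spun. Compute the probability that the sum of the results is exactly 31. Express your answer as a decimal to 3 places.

0.021

There are 8^5 = 32768 equally likely outcomes.
The number of ordered 5-tuples from {1,…,8} summing to 31 is 690.
P(sum = 31) = 690/32768 = 345/16384 ≈ 0.021.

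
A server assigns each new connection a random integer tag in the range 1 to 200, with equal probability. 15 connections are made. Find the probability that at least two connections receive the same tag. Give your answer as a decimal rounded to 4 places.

0.4162

It's easier to compute the probability that all 15 are distinct.
P(all distinct) = 200/200 · 199/200 · ··· · 186/200 ≈ 0.5838.
So the probability of at least one match is 1 − 0.5838 = 0.4162.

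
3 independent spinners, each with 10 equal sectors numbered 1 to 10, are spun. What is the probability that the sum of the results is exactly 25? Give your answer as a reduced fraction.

21/1000

There are 10^3 = 1000 equally likely outcomes.
The number of ordered 3-tuples from {1,…,10} summing to 25 is 21.
P(sum = 25) = 21/1000.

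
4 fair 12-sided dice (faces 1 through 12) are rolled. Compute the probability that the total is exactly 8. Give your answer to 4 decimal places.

0.0017

There are 12^4 = 20736 equally likely outcomes.
The number of ordered 4-tuples from {1,…,12} summing to 8 is 35.
P(sum = 8) = 35/20736 ≈ 0.0017.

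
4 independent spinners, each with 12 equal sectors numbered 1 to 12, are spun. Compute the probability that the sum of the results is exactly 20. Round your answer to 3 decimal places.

0.040

There are 12^4 = 20736 equally likely outcomes.
The number of ordered 4-tuples from {1,…,12} summing to 20 is 829.
P(sum = 20) = 829/20736 ≈ 0.040.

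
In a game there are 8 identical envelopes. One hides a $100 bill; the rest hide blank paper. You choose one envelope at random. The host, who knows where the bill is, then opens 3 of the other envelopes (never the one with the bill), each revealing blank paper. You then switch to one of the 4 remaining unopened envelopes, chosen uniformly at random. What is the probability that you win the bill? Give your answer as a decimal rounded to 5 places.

0.21875

Your original envelope holds the bill with probability 1/8, so the other 7 collectively hold it with probability 7/8.
The host can always find 3 empty envelopes to open, so the reveals don't change that 7/8; it is now spread over the 4 remaining unopened envelopes.
P(win by switching) = (7/8) · (1/4) = 7/32 ≈ 0.21875.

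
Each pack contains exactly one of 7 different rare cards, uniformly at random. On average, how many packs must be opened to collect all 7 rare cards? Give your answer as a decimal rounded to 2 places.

18.15

After i distinct types are collected, each trial gives a new one with probability (7−i)/7, so the expected wait for the next new type is 7/(7−i).
E = 7/7 + 7/6 + 7/5 + 7/4 + 7/3 + 7/2 + 7/1 = 363/20 ≈ 18.15.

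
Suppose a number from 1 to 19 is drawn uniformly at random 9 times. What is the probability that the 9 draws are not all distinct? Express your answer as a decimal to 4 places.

P(all 9 different) = 19/19 · 18/19 · ··· · 11/19 ≈ 0.1039.
P(at least two equal) = 1 − 0.1039 = 0.8961.

0.8961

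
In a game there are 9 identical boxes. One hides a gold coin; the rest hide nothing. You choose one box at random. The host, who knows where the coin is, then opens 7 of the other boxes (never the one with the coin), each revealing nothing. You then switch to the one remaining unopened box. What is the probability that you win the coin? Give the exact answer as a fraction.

8/9

Your original box holds the coin with probability 1/9, so the other 8 collectively hold it with probability 8/9.
The host can always find 7 empty boxes to open, so the reveals don't change that 8/9; it is now spread over the 1 remaining unopened box.
P(win by switching) = (8/9) · (1/1) = 8/9.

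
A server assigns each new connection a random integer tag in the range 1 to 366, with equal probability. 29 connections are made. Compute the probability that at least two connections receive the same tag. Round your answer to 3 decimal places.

0.680

It's easier to compute the probability that all 29 are distinct.
P(all distinct) = 366/366 · 365/366 · ··· · 338/366 ≈ 0.320.
So the probability of at least one match is 1 − 0.320 = 0.680.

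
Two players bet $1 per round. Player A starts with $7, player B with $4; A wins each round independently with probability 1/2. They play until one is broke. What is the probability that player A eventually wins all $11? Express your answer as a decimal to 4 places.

0.6364

With a fair step, P(i) = ½P(i−1) + ½P(i+1) with P(0)=0, P(11)=1 has the linear solution P(i) = i/11.
P(7) = 7/11 ≈ 0.6364.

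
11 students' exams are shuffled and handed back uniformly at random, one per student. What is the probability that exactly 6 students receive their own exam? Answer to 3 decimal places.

0.001

Choose which 6 of the 11 are fixed: C(11,6) = 462 ways.
The remaining 5 must have no fixed point: D(5) = 44.
P = 462·44/39916800 = 11/21600 ≈ 0.001.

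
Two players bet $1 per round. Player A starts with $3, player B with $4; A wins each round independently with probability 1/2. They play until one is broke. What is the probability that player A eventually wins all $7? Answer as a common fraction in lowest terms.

3/7

With a fair step, P(i) = ½P(i−1) + ½P(i+1) with P(0)=0, P(7)=1 has the linear solution P(i) = i/7.
P(3) = 3/7.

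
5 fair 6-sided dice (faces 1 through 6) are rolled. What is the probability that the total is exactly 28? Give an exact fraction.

There are 6^5 = 7776 equally likely outcomes.
The number of ordered 5-tuples from {1,…,6} summing to 28 is 15.
P(sum = 28) = 15/7776 = 5/2592.

5/2592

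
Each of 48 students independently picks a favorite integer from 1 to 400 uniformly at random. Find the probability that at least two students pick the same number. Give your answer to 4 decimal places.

0.9471

It's easier to compute the probability that all 48 are distinct.
P(all distinct) = 400/400 · 399/400 · ··· · 353/400 ≈ 0.0529.
So the probability of at least one match is 1 − 0.0529 = 0.9471.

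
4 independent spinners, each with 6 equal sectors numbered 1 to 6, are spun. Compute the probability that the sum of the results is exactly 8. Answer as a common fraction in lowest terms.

There are 6^4 = 1296 equally likely outcomes.
The number of ordered 4-tuples from {1,…,6} summing to 8 is 35.
P(sum = 8) = 35/1296.

35/1296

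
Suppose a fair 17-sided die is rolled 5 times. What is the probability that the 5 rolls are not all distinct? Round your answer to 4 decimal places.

P(all 5 different) = 17/17 · 16/17 · ··· · 13/17 ≈ 0.5230.
P(at least two equal) = 1 − 0.5230 = 0.4770.

0.4770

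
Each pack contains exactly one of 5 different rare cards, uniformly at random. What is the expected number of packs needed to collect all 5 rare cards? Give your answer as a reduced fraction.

137/12

After i distinct types are collected, each trial gives a new one with probability (5−i)/5, so the expected wait for the next new type is 5/(5−i).
E = 5/5 + 5/4 + 5/3 + 5/2 + 5/1 = 137/12.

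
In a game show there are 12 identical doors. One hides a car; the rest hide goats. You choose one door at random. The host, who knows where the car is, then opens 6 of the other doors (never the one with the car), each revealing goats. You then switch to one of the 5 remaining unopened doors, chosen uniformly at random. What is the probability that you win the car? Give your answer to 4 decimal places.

0.1833

Your original door holds the car with probability 1/12, so the other 11 collectively hold it with probability 11/12.
The host can always find 6 empty doors to open, so the reveals don't change that 11/12; it is now spread over the 5 remaining unopened doors.
P(win by switching) = (11/12) · (1/5) = 11/60 ≈ 0.1833.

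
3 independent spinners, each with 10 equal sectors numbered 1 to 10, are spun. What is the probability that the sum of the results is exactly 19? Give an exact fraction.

69/1000

There are 10^3 = 1000 equally likely outcomes.
The number of ordered 3-tuples from {1,…,10} summing to 19 is 69.
P(sum = 19) = 69/1000.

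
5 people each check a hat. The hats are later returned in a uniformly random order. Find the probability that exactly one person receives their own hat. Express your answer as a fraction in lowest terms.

Choose which one is fixed: C(5,1) = 5 ways.
The remaining 4 must have no fixed point: D(4) = 9.
P = 5·9/120 = 3/8.

3/8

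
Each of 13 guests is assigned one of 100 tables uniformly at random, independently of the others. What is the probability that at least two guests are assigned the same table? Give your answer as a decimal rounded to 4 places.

It's easier to compute the probability that all 13 are distinct.
P(all distinct) = 100/100 · 99/100 · ··· · 88/100 ≈ 0.4428.
So the probability of at least one match is 1 − 0.4428 = 0.5572.

0.5572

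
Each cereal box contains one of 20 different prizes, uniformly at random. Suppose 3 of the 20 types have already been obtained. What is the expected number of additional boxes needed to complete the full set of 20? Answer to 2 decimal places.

68.79

Starting from 3 distinct types, each trial gives a new one with probability (20−i)/20 when i types are held, so the wait for the next new type is 20/(20−i).
E = 20/17 + 20/16 + 20/15 + 20/14 + 20/13 + 20/12 + 20/11 + 20/10 + 20/9 + 20/8 + 20/7 + 20/6 + 20/5 + 20/4 + 20/3 + 20/2 + 20/1 = 42142223/612612 ≈ 68.79.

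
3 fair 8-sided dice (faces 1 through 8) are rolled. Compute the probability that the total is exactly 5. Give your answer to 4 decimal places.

0.0117

There are 8^3 = 512 equally likely outcomes.
The number of ordered 3-tuples from {1,…,8} summing to 5 is 6.
P(sum = 5) = 6/512 = 3/256 ≈ 0.0117.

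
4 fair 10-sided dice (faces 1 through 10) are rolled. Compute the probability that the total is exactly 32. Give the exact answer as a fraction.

33/2000

There are 10^4 = 10000 equally likely outcomes.
The number of ordered 4-tuples from {1,…,10} summing to 32 is 165.
P(sum = 32) = 165/10000 = 33/2000.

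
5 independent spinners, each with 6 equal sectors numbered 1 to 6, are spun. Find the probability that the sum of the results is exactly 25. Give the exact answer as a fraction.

7/432

There are 6^5 = 7776 equally likely outcomes.
The number of ordered 5-tuples from {1,…,6} summing to 25 is 126.
P(sum = 25) = 126/7776 = 7/432.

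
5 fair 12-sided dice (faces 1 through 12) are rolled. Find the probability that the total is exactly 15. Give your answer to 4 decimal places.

0.0040

There are 12^5 = 248832 equally likely outcomes.
The number of ordered 5-tuples from {1,…,12} summing to 15 is 1001.
P(sum = 15) = 1001/248832 ≈ 0.0040.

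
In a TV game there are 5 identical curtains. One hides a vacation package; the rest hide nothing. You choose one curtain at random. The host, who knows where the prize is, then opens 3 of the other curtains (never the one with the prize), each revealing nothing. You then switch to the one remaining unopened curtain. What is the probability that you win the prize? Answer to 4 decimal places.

0.8000

Your original curtain holds the prize with probability 1/5, so the other 4 collectively hold it with probability 4/5.
The host can always find 3 empty curtains to open, so the reveals don't change that 4/5; it is now spread over the 1 remaining unopened curtain.
P(win by switching) = (4/5) · (1/1) = 4/5 ≈ 0.8000.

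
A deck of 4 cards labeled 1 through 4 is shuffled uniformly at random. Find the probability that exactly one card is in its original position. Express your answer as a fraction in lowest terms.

Choose which one is fixed: C(4,1) = 4 ways.
The remaining 3 must have no fixed point: D(3) = 2.
P = 4·2/24 = 1/3.

1/3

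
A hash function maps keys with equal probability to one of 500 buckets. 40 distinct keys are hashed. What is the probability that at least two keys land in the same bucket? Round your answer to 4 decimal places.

It's easier to compute the probability that all 40 are distinct.
P(all distinct) = 500/500 · 499/500 · ··· · 461/500 ≈ 0.2013.
So the probability of at least one match is 1 − 0.2013 = 0.7987.

0.7987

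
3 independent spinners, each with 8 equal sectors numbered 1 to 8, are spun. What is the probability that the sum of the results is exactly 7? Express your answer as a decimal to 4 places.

0.0293

There are 8^3 = 512 equally likely outcomes.
The number of ordered 3-tuples from {1,…,8} summing to 7 is 15.
P(sum = 7) = 15/512 ≈ 0.0293.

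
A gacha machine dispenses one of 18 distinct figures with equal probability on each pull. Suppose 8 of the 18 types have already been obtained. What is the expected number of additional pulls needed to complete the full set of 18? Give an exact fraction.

Starting from 8 distinct types, each trial gives a new one with probability (18−i)/18 when i types are held, so the wait for the next new type is 18/(18−i).
E = 18/10 + 18/9 + 18/8 + 18/7 + 18/6 + 18/5 + 18/4 + 18/3 + 18/2 + 18/1 = 7381/140.

7381/140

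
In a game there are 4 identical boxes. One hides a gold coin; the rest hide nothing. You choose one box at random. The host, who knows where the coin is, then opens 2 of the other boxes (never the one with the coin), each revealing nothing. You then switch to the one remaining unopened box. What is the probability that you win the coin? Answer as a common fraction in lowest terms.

Your original box holds the coin with probability 1/4, so the other 3 collectively hold it with probability 3/4.
The host can always find 2 empty boxes to open, so the reveals don't change that 3/4; it is now spread over the 1 remaining unopened box.
P(win by switching) = (3/4) · (1/1) = 3/4.

3/4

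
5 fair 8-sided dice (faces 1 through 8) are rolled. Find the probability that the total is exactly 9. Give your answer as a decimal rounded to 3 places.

There are 8^5 = 32768 equally likely outcomes.
The number of ordered 5-tuples from {1,…,8} summing to 9 is 70.
P(sum = 9) = 70/32768 = 35/16384 ≈ 0.002.

0.002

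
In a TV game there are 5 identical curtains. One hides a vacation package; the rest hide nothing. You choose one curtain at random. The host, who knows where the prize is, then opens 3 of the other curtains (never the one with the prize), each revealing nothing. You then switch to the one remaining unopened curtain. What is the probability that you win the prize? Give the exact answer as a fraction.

4/5

Your original curtain holds the prize with probability 1/5, so the other 4 collectively hold it with probability 4/5.
The host can always find 3 empty curtains to open, so the reveals don't change that 4/5; it is now spread over the 1 remaining unopened curtain.
P(win by switching) = (4/5) · (1/1) = 4/5.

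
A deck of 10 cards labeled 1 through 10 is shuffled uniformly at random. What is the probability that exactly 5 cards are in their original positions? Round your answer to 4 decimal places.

Choose which 5 of the 10 are fixed: C(10,5) = 252 ways.
The remaining 5 must have no fixed point: D(5) = 44.
P = 252·44/3628800 = 11/3600 ≈ 0.0031.

0.0031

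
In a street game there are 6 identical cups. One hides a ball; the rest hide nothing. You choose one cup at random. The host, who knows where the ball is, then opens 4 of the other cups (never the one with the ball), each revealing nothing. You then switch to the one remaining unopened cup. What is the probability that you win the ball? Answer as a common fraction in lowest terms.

Your original cup holds the ball with probability 1/6, so the other 5 collectively hold it with probability 5/6.
The host can always find 4 empty cups to open, so the reveals don't change that 5/6; it is now spread over the 1 remaining unopened cup.
P(win by switching) = (5/6) · (1/1) = 5/6.

5/6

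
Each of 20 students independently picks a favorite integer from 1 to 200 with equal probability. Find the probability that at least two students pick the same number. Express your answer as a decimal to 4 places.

It's easier to compute the probability that all 20 are distinct.
P(all distinct) = 200/200 · 199/200 · ··· · 181/200 ≈ 0.3744.
So the probability of at least one match is 1 − 0.3744 = 0.6256.

0.6256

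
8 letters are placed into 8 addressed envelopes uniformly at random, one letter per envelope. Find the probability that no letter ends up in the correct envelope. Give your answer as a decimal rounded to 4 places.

0.3679

This is the derangement probability: permutations of 8 with no fixed point.
D(8) = 8! · (1 − 1/1! + 1/2! − ··· + (−1)^8/8!) = 14833.
P = 14833/40320 = 2119/5760 ≈ 0.3679.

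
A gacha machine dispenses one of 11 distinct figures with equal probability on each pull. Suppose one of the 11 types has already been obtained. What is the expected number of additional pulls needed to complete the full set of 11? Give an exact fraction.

Starting from 1 distinct type, each trial gives a new one with probability (11−i)/11 when i types are held, so the wait for the next new type is 11/(11−i).
E = 11/10 + 11/9 + 11/8 + 11/7 + 11/6 + 11/5 + 11/4 + 11/3 + 11/2 + 11/1 = 81191/2520.

81191/2520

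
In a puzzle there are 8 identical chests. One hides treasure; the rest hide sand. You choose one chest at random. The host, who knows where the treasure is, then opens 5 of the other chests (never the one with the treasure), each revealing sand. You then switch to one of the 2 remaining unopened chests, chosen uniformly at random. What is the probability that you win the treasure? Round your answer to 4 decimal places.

0.4375

Your original chest holds the treasure with probability 1/8, so the other 7 collectively hold it with probability 7/8.
The host can always find 5 empty chests to open, so the reveals don't change that 7/8; it is now spread over the 2 remaining unopened chests.
P(win by switching) = (7/8) · (1/2) = 7/16 ≈ 0.4375.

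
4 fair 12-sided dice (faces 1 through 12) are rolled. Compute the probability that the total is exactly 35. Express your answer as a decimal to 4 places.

0.0262

There are 12^4 = 20736 equally likely outcomes.
The number of ordered 4-tuples from {1,…,12} summing to 35 is 544.
P(sum = 35) = 544/20736 = 17/648 ≈ 0.0262.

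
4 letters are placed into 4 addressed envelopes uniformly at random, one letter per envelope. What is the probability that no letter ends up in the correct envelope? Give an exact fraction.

This is the derangement probability: permutations of 4 with no fixed point.
D(4) = 4! · (1 − 1/1! + 1/2! − ··· + (−1)^4/4!) = 9.
P = 9/24 = 3/8.

3/8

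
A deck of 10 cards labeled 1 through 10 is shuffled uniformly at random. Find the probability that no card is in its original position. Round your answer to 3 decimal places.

This is the derangement probability: permutations of 10 with no fixed point.
D(10) = 10! · (1 − 1/1! + 1/2! − ··· + (−1)^10/10!) = 1334961.
P = 1334961/3628800 = 16481/44800 ≈ 0.368.

0.368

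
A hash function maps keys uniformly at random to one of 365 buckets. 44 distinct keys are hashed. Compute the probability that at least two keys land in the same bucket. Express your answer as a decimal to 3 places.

0.933

It's easier to compute the probability that all 44 are distinct.
P(all distinct) = 365/365 · 364/365 · ··· · 322/365 ≈ 0.067.
So the probability of at least one match is 1 − 0.067 = 0.933.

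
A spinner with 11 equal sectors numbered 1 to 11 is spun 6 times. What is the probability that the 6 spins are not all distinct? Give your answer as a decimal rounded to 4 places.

0.8122

P(all 6 different) = 11/11 · 10/11 · ··· · 6/11 ≈ 0.1878.
P(at least two equal) = 1 − 0.1878 = 0.8122.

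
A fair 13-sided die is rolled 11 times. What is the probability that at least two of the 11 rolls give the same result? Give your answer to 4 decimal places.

0.9983

P(all 11 different) = 13/13 · 12/13 · ··· · 3/13 ≈ 0.0017.
P(at least two equal) = 1 − 0.0017 = 0.9983.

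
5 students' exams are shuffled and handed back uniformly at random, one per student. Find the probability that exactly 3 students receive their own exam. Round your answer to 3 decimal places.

0.083

Choose which 3 of the 5 are fixed: C(5,3) = 10 ways.
The remaining 2 must have no fixed point: D(2) = 1.
P = 10·1/120 = 1/12 ≈ 0.083.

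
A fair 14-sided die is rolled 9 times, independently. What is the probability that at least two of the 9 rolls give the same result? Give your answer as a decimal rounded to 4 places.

0.9648

P(all 9 different) = 14/14 · 13/14 · ··· · 6/14 ≈ 0.0352.
P(at least two equal) = 1 − 0.0352 = 0.9648.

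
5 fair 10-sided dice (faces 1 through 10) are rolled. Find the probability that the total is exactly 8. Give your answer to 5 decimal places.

There are 10^5 = 100000 equally likely outcomes.
The number of ordered 5-tuples from {1,…,10} summing to 8 is 35.
P(sum = 8) = 35/100000 = 7/20000 ≈ 0.00035.

0.00035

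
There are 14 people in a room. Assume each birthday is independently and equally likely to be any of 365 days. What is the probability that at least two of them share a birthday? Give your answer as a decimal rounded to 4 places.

It's easier to compute the probability that all 14 are distinct.
P(all distinct) = 365/365 · 364/365 · ··· · 352/365 ≈ 0.7769.
So the probability of at least one match is 1 − 0.7769 = 0.2231.

0.2231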